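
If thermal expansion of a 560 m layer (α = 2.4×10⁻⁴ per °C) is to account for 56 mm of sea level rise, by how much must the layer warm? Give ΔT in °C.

about 0.42 °C

ΔT = Δh/(αH) = 0.056 / (2.4×10⁻⁴ × 560) ≈ 0.4167 °C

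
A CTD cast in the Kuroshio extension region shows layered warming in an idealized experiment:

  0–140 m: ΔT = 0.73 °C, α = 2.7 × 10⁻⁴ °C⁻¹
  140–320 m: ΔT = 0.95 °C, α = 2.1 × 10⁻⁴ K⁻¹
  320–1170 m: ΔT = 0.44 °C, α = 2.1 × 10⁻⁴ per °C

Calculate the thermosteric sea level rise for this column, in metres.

Layer 1: 2.7×10⁻⁴ × 0.73 × 140 = 0.027594 m
2.1×10⁻⁴ × 0.95 × 180 = 0.03591 m
320–1170 m: 850 × 2.1×10⁻⁴ × 0.44 = 0.07854 m
Δh = 0.027594 + 0.03591 + 0.07854 = 0.142044 m

about 0.142 m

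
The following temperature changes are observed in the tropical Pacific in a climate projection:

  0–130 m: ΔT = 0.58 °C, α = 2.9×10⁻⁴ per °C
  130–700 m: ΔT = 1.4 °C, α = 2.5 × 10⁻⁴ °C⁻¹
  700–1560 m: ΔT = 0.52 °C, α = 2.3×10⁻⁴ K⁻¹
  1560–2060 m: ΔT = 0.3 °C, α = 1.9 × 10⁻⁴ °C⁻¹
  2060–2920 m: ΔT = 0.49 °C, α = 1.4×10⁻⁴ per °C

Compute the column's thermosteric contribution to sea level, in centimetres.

Δh ≈ 41 cm

2.9×10⁻⁴ × 130 × 0.58 = 0.021866 m
130–700 m: 570 × 2.5×10⁻⁴ × 1.4 = 0.19950 m
2.3×10⁻⁴ × 860 × 0.52 = 0.102856 m
1560–2060 m: 500 × 0.3 × 1.9×10⁻⁴ = 0.02850 m
2060–2920 m: 860 × 1.4×10⁻⁴ × 0.49 = 0.058996 m
Δh = 0.021866 + 0.19950 + 0.102856 + 0.02850 + 0.058996 = 0.411718 m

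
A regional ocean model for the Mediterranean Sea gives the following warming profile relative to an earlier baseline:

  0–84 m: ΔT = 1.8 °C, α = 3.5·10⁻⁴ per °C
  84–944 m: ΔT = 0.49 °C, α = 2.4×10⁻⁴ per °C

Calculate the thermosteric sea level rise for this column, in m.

Δh = 0.154 m

1.8 × 3.5×10⁻⁴ × 84 = 0.05292 m
84–944 m: 2.4×10⁻⁴ × 0.49 × 860 = 0.101136 m
Δh = 0.05292 + 0.101136 = 0.154056 m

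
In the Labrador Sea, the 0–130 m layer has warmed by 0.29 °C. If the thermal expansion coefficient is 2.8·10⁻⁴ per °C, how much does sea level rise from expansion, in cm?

Δh ≈ 1.06 cm

Δh = αΔT·H = 2.8×10⁻⁴ × 0.29 × 130 = 0.010556 m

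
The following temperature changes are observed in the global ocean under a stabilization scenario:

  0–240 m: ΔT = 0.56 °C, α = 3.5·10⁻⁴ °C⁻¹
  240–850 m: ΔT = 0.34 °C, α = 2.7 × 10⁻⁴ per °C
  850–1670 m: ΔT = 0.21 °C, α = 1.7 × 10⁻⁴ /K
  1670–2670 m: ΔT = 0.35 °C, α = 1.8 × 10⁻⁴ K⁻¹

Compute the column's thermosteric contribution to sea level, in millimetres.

3.5×10⁻⁴ × 240 × 0.56 = 0.04704 m
610 × 2.7×10⁻⁴ × 0.34 = 0.055998 m
1.7×10⁻⁴ × 0.21 × 820 = 0.029274 m
1670–2670 m: 0.35 × 1000 × 1.8×10⁻⁴ = 0.06300 m
Δh = 0.04704 + 0.055998 + 0.029274 + 0.06300 = 0.195312 m ≈ 195 mm

195 mm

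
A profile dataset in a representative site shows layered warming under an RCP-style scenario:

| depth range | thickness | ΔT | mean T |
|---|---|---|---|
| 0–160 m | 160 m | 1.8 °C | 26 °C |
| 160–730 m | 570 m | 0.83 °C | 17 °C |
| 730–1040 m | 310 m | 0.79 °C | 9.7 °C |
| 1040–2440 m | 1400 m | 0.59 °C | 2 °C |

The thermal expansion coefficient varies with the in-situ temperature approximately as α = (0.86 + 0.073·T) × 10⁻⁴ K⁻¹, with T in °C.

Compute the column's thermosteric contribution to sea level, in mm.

Δh ≈ 300 mm

Layer 1: α = (0.86 + 0.073×26)×10⁻⁴ = 2.758×10⁻⁴ K⁻¹
Layer 2: α = (0.86 + 0.073×17)×10⁻⁴ = 2.101×10⁻⁴ K⁻¹
Layer 3: α = (0.86 + 0.073×9.7)×10⁻⁴ = 1.5681×10⁻⁴ K⁻¹
Layer 4: α = (0.86 + 0.073×2)×10⁻⁴ = 1.006×10⁻⁴ K⁻¹
0–160 m: 160 × 1.8 × 2.758×10⁻⁴ = 0.0794304 m
160–730 m: 2.101×10⁻⁴ × 0.83 × 570 = 0.09939831 m
730–1040 m: 0.79 × 1.5681×10⁻⁴ × 310 = 0.038402769 m
1040–2440 m: 1.006×10⁻⁴ × 1400 × 0.59 = 0.0830956 m
Δh = 0.0794304 + 0.09939831 + 0.038402769 + 0.0830956 = 0.300327079 m ≈ 300 mm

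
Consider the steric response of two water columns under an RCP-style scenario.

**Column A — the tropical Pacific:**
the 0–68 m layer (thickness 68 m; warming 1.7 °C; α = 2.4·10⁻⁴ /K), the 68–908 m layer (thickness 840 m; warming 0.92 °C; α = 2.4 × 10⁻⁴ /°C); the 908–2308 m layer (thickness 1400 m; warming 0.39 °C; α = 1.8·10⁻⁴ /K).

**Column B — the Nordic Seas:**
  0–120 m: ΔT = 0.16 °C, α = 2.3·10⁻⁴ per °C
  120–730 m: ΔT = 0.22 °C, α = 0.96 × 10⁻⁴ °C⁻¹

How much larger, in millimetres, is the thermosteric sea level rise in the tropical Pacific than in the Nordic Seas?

294 mm

A Layer 1: 68 × 1.7 × 2.4×10⁻⁴ = 0.027744 m
A 0.92 × 2.4×10⁻⁴ × 840 = 0.185472 m
A 1.8×10⁻⁴ × 0.39 × 1400 = 0.09828 m
A total: 0.311496 m
B 0–120 m: 2.3×10⁻⁴ × 0.16 × 120 = 0.004416 m
B 120–730 m: 610 × 0.96×10⁻⁴ × 0.22 = 0.0128832 m
B total: 0.0172992 m
Difference: 0.311496 − 0.0172992 = 0.2941968 m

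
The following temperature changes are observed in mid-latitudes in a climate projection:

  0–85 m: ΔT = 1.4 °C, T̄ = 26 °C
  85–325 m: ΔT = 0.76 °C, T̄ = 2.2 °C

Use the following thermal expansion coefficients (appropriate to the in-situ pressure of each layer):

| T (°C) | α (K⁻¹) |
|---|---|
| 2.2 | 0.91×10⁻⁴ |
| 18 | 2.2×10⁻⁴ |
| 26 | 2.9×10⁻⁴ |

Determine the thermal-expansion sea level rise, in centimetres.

Δh = 5.11 cm

Layer 1 at 26 °C → α = 2.9×10⁻⁴ K⁻¹
Layer 2 at 2.2 °C → α = 0.91×10⁻⁴ K⁻¹
Layer 1: 2.9×10⁻⁴ × 1.4 × 85 = 0.03451 m
Layer 2: 240 × 0.76 × 0.91×10⁻⁴ = 0.0165984 m
Δh = 0.03451 + 0.0165984 = 0.0511084 m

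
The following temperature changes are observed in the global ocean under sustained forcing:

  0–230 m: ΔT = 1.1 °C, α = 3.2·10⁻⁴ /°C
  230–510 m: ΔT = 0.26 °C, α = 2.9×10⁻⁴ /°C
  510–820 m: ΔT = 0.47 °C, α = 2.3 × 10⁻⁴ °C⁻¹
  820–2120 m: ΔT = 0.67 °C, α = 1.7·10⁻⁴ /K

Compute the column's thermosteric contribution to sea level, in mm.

1.1 × 230 × 3.2×10⁻⁴ = 0.08096 m
280 × 2.9×10⁻⁴ × 0.26 = 0.021112 m
Layer 3: 2.3×10⁻⁴ × 0.47 × 310 = 0.033511 m
Layer 4: 0.67 × 1.7×10⁻⁴ × 1300 = 0.14807 m
Δh = 0.08096 + 0.021112 + 0.033511 + 0.14807 = 0.283653 m ≈ 284 mm

Δh ≈ 284 mm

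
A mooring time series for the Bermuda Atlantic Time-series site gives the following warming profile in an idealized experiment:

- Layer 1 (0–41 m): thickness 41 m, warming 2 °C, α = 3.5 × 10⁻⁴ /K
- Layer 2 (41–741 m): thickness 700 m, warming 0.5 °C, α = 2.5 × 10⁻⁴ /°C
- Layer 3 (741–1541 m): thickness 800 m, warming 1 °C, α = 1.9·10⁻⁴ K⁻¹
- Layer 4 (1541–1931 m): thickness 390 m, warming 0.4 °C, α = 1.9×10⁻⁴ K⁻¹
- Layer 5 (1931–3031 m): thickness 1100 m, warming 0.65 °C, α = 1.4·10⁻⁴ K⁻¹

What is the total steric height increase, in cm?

Δh ≈ 39.8 cm

2 × 41 × 3.5×10⁻⁴ = 0.02870 m
0.5 × 2.5×10⁻⁴ × 700 = 0.08750 m
Layer 3: 1 × 1.9×10⁻⁴ × 800 = 0.15200 m
1541–1931 m: 0.4 × 390 × 1.9×10⁻⁴ = 0.02964 m
Layer 5: 1.4×10⁻⁴ × 0.65 × 1100 = 0.10010 m
Δh = 0.02870 + 0.08750 + 0.15200 + 0.02964 + 0.10010 = 0.39794 m ≈ 39.8 cm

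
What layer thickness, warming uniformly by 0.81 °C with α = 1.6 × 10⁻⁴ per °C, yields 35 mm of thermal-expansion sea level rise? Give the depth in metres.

H ≈ 270 m

H = Δh/(αΔT) = 0.035 / (1.6×10⁻⁴ × 0.81) ≈ 270.1 m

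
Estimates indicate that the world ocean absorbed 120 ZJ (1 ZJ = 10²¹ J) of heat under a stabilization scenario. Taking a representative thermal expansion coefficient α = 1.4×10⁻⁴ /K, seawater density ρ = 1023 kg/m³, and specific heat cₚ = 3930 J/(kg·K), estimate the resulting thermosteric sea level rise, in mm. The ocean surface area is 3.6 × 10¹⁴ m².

12 mm

Per unit area: Q = 120×10²¹ / (3.6×10¹⁴) ≈ 3.333×10⁸ J/m²
Δh = αQ/(ρcₚ) = 1.4×10⁻⁴ × 3.333×10⁸ / (1023 × 3930) ≈ 0.011606 m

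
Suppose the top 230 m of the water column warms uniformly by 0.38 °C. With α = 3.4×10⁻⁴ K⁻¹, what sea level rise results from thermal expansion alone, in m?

Δh = αΔT·H = 3.4×10⁻⁴ × 0.38 × 230 = 0.029716 m

about 0.0297 m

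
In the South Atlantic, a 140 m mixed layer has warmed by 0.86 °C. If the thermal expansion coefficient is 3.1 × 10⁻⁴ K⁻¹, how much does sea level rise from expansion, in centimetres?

Δh = αΔT·H = 3.1×10⁻⁴ × 0.86 × 140 = 0.037324 m

Δh = 3.73 cm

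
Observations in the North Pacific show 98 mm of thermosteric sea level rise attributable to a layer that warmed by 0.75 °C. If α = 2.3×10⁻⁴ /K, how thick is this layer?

568 m

H = Δh/(αΔT) = 0.098 / (2.3×10⁻⁴ × 0.75) ≈ 568.1 m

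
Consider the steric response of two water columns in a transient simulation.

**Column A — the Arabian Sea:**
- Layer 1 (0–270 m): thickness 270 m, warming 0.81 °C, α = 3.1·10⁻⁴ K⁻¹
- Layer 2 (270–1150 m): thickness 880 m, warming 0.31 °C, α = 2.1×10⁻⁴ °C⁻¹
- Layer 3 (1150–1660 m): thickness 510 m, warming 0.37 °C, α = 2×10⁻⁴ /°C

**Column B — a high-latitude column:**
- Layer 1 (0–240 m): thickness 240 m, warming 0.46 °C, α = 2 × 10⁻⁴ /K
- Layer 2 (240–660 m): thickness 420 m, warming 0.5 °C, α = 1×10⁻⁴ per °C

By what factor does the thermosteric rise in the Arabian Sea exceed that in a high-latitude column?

A 3.1×10⁻⁴ × 270 × 0.81 = 0.067797 m
A 2.1×10⁻⁴ × 880 × 0.31 = 0.057288 m
A 1150–1660 m: 510 × 2×10⁻⁴ × 0.37 = 0.03774 m
A total: 0.162825 m
B 0–240 m: 0.46 × 240 × 2×10⁻⁴ = 0.02208 m
B 1×10⁻⁴ × 420 × 0.5 = 0.02100 m
B total: 0.04308 m
Ratio: 0.162825 / 0.04308 ≈ 3.780

a factor of 3.8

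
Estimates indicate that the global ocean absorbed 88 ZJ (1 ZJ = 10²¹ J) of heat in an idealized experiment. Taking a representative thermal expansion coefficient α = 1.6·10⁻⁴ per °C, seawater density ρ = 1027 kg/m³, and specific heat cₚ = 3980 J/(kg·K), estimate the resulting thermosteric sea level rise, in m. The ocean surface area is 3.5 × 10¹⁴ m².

Per unit area: Q = 88×10²¹ / (3.5×10¹⁴) ≈ 2.514×10⁸ J/m²
Δh = αQ/(ρcₚ) = 1.6×10⁻⁴ × 2.514×10⁸ / (1027 × 3980) ≈ 0.0098408 m

Δh = 0.0098 m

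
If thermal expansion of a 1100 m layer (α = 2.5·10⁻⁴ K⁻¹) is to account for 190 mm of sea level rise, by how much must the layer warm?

about 0.691 K

ΔT = Δh/(αH) = 0.19 / (2.5×10⁻⁴ × 1100) ≈ 0.6909 K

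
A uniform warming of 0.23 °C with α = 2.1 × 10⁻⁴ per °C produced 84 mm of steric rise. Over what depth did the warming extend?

about 1740 m

H = Δh/(αΔT) = 0.084 / (2.1×10⁻⁴ × 0.23) ≈ 1739 m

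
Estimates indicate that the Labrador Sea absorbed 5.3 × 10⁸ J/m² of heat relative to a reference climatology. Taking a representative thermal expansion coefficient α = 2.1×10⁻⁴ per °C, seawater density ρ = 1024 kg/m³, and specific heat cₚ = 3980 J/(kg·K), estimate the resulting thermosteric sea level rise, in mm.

about 27 mm

Δh = αQ/(ρcₚ) = 2.1×10⁻⁴ × 5.3×10⁸ / (1024 × 3980) ≈ 0.027309 m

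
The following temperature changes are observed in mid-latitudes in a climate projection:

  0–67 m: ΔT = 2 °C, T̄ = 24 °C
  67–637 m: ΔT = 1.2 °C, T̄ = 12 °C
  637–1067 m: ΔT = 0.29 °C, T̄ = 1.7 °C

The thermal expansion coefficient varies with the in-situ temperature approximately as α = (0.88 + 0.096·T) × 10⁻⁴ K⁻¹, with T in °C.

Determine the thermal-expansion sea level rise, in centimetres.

Layer 1: α = (0.88 + 0.096×24)×10⁻⁴ = 3.184×10⁻⁴ K⁻¹
Layer 2: α = (0.88 + 0.096×12)×10⁻⁴ = 2.032×10⁻⁴ K⁻¹
Layer 3: α = (0.88 + 0.096×1.7)×10⁻⁴ = 1.0432×10⁻⁴ K⁻¹
Layer 1: 2 × 3.184×10⁻⁴ × 67 = 0.0426656 m
67–637 m: 2.032×10⁻⁴ × 570 × 1.2 = 0.1389888 m
Layer 3: 430 × 0.29 × 1.0432×10⁻⁴ = 0.013008704 m
Δh = 0.0426656 + 0.1389888 + 0.013008704 = 0.194663104 m

19 cm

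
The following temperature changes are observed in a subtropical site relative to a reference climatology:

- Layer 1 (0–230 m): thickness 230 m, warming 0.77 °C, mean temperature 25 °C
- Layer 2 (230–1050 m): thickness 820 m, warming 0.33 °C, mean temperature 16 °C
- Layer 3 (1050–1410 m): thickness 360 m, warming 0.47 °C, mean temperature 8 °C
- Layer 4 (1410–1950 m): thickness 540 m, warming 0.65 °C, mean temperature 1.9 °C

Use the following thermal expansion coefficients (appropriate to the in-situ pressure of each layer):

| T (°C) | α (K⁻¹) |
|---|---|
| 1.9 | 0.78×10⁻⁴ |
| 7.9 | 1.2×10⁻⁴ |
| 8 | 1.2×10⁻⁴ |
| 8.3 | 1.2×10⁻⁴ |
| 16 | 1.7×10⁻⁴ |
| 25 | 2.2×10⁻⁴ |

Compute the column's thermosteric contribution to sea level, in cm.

13.3 cm

Layer 1 at 25 °C → α = 2.2×10⁻⁴ K⁻¹
Layer 2 at 16 °C → α = 1.7×10⁻⁴ K⁻¹
Layer 3 at 8 °C → α = 1.2×10⁻⁴ K⁻¹
Layer 4 at 1.9 °C → α = 0.78×10⁻⁴ K⁻¹
Layer 1: 2.2×10⁻⁴ × 0.77 × 230 = 0.038962 m
Layer 2: 0.33 × 820 × 1.7×10⁻⁴ = 0.046002 m
Layer 3: 1.2×10⁻⁴ × 360 × 0.47 = 0.020304 m
Layer 4: 0.78×10⁻⁴ × 0.65 × 540 = 0.027378 m
Δh = 0.038962 + 0.046002 + 0.020304 + 0.027378 = 0.132646 m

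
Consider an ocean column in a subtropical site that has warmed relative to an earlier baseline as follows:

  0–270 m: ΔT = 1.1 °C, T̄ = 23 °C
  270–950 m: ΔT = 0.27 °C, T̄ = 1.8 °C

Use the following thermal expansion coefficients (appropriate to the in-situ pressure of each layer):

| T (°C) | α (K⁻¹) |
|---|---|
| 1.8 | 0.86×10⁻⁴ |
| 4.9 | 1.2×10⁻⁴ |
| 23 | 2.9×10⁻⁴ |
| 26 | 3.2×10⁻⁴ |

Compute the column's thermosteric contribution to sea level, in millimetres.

Layer 1 at 23 °C → α = 2.9×10⁻⁴ K⁻¹
Layer 2 at 1.8 °C → α = 0.86×10⁻⁴ K⁻¹
0–270 m: 270 × 2.9×10⁻⁴ × 1.1 = 0.08613 m
270–950 m: 0.86×10⁻⁴ × 680 × 0.27 = 0.0157896 m
Δh = 0.08613 + 0.0157896 = 0.1019196 m

Δh = 100 mm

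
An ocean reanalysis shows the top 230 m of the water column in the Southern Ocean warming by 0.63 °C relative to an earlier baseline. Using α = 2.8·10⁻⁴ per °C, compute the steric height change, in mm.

41 mm

Δh = αΔT·H = 2.8×10⁻⁴ × 0.63 × 230 = 0.040572 m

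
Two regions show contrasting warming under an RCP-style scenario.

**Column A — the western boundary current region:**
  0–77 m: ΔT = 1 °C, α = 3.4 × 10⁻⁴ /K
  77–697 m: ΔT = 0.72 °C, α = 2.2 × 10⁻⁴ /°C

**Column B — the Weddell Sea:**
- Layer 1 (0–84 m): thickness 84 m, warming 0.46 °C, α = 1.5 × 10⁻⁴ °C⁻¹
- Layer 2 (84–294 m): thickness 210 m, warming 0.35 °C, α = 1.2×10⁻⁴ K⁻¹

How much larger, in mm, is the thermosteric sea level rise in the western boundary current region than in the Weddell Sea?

A 0–77 m: 77 × 3.4×10⁻⁴ × 1 = 0.02618 m
A 2.2×10⁻⁴ × 620 × 0.72 = 0.098208 m
A total: 0.124388 m
B 0–84 m: 84 × 1.5×10⁻⁴ × 0.46 = 0.005796 m
B Layer 2: 210 × 0.35 × 1.2×10⁻⁴ = 0.00882 m
B total: 0.014616 m
Difference: 0.124388 − 0.014616 = 0.109772 m

Δh_A − Δh_B ≈ 110 mm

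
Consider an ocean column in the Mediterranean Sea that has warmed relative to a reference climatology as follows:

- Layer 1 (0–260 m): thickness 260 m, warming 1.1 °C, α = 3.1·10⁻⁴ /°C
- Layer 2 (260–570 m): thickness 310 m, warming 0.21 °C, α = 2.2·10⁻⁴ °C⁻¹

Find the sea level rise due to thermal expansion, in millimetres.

0–260 m: 1.1 × 260 × 3.1×10⁻⁴ = 0.08866 m
Layer 2: 0.21 × 2.2×10⁻⁴ × 310 = 0.014322 m
Δh = 0.08866 + 0.014322 = 0.102982 m

103 mm of thermosteric rise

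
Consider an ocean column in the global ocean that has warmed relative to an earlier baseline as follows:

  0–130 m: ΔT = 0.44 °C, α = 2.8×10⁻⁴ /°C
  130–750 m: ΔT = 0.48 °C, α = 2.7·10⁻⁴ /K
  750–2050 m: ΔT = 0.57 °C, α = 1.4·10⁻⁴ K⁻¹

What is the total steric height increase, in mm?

Layer 1: 2.8×10⁻⁴ × 0.44 × 130 = 0.016016 m
Layer 2: 2.7×10⁻⁴ × 620 × 0.48 = 0.080352 m
0.57 × 1.4×10⁻⁴ × 1300 = 0.10374 m
Δh = 0.016016 + 0.080352 + 0.10374 = 0.200108 m

Δh = 200 mm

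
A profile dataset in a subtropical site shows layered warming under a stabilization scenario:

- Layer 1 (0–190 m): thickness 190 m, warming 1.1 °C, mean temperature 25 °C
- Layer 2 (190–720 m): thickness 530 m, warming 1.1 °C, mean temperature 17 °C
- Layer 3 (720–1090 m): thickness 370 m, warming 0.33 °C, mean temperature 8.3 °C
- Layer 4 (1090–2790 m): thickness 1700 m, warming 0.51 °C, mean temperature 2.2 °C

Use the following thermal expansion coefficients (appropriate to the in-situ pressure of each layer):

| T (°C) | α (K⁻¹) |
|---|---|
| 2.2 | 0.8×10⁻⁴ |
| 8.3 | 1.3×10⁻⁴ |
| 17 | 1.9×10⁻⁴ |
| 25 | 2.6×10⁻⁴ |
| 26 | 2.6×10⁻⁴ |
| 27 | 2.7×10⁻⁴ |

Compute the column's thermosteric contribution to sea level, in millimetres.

Layer 1 at 25 °C → α = 2.6×10⁻⁴ K⁻¹
Layer 2 at 17 °C → α = 1.9×10⁻⁴ K⁻¹
Layer 3 at 8.3 °C → α = 1.3×10⁻⁴ K⁻¹
Layer 4 at 2.2 °C → α = 0.8×10⁻⁴ K⁻¹
1.1 × 2.6×10⁻⁴ × 190 = 0.05434 m
Layer 2: 1.9×10⁻⁴ × 530 × 1.1 = 0.11077 m
0.33 × 1.3×10⁻⁴ × 370 = 0.015873 m
1090–2790 m: 0.51 × 1700 × 0.8×10⁻⁴ = 0.06936 m
Δh = 0.05434 + 0.11077 + 0.015873 + 0.06936 = 0.250343 m

Δh ≈ 250 mm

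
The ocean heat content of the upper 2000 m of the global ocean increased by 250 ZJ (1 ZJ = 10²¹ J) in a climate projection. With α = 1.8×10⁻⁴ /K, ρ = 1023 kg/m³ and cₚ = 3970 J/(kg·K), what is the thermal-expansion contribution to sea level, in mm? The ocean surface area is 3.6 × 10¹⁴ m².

30.8 mm of thermosteric rise

Per unit area: Q = 250×10²¹ / (3.6×10¹⁴) ≈ 6.944×10⁸ J/m²
Δh = αQ/(ρcₚ) = 1.8×10⁻⁴ × 6.944×10⁸ / (1023 × 3970) ≈ 0.030776 m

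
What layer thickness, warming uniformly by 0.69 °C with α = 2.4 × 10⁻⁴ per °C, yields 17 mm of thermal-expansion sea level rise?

H = Δh/(αΔT) = 0.017 / (2.4×10⁻⁴ × 0.69) ≈ 102.7 m

about 103 m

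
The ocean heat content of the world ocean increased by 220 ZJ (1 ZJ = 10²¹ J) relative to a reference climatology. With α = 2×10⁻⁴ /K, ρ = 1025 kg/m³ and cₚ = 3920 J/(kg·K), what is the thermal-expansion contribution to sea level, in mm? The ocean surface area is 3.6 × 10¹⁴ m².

Per unit area: Q = 220×10²¹ / (3.6×10¹⁴) ≈ 6.111×10⁸ J/m²
Δh = αQ/(ρcₚ) = 2×10⁻⁴ × 6.111×10⁸ / (1025 × 3920) ≈ 0.030418 m

about 30 mm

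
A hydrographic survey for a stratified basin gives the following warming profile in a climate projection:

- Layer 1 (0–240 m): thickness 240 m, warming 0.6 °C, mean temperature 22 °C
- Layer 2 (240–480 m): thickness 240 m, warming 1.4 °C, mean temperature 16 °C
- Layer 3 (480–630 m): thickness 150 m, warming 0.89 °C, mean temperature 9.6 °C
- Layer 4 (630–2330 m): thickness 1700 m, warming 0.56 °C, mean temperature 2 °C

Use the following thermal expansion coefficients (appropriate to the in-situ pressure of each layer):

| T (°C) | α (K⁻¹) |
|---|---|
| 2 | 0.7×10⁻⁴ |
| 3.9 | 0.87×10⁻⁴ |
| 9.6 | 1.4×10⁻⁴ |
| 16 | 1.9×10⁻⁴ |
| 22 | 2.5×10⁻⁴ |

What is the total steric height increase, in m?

0.185 m

Layer 1 at 22 °C → α = 2.5×10⁻⁴ K⁻¹
Layer 2 at 16 °C → α = 1.9×10⁻⁴ K⁻¹
Layer 3 at 9.6 °C → α = 1.4×10⁻⁴ K⁻¹
Layer 4 at 2 °C → α = 0.7×10⁻⁴ K⁻¹
0.6 × 240 × 2.5×10⁻⁴ = 0.03600 m
Layer 2: 240 × 1.4 × 1.9×10⁻⁴ = 0.06384 m
Layer 3: 150 × 1.4×10⁻⁴ × 0.89 = 0.01869 m
Layer 4: 1700 × 0.56 × 0.7×10⁻⁴ = 0.06664 m
Δh = 0.03600 + 0.06384 + 0.01869 + 0.06664 = 0.18517 m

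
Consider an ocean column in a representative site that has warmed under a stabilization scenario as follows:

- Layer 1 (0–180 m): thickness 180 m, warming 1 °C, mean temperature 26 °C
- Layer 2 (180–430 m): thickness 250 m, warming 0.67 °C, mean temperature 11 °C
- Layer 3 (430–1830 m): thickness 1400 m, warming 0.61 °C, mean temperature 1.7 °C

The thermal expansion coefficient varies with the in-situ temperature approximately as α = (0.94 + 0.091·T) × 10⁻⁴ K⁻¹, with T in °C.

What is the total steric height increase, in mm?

Δh = 186 mm

Layer 1: α = (0.94 + 0.091×26)×10⁻⁴ = 3.306×10⁻⁴ K⁻¹
Layer 2: α = (0.94 + 0.091×11)×10⁻⁴ = 1.941×10⁻⁴ K⁻¹
Layer 3: α = (0.94 + 0.091×1.7)×10⁻⁴ = 1.0947×10⁻⁴ K⁻¹
Layer 1: 3.306×10⁻⁴ × 1 × 180 = 0.059508 m
180–430 m: 250 × 1.941×10⁻⁴ × 0.67 = 0.03251175 m
430–1830 m: 1400 × 1.0947×10⁻⁴ × 0.61 = 0.09348738 m
Δh = 0.059508 + 0.03251175 + 0.09348738 = 0.18550713 m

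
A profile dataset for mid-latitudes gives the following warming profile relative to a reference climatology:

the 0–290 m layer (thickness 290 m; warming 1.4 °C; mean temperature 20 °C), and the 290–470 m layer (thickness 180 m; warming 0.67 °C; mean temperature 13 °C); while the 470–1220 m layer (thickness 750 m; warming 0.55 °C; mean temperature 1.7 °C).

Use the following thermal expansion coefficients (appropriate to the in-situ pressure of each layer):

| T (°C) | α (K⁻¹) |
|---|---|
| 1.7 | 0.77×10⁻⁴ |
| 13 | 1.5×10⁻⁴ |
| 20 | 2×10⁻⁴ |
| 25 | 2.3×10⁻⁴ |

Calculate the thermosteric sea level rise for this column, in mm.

about 131 mm

Layer 1 at 20 °C → α = 2×10⁻⁴ K⁻¹
Layer 2 at 13 °C → α = 1.5×10⁻⁴ K⁻¹
Layer 3 at 1.7 °C → α = 0.77×10⁻⁴ K⁻¹
0–290 m: 1.4 × 2×10⁻⁴ × 290 = 0.08120 m
Layer 2: 1.5×10⁻⁴ × 180 × 0.67 = 0.01809 m
470–1220 m: 0.77×10⁻⁴ × 0.55 × 750 = 0.0317625 m
Δh = 0.08120 + 0.01809 + 0.0317625 = 0.1310525 m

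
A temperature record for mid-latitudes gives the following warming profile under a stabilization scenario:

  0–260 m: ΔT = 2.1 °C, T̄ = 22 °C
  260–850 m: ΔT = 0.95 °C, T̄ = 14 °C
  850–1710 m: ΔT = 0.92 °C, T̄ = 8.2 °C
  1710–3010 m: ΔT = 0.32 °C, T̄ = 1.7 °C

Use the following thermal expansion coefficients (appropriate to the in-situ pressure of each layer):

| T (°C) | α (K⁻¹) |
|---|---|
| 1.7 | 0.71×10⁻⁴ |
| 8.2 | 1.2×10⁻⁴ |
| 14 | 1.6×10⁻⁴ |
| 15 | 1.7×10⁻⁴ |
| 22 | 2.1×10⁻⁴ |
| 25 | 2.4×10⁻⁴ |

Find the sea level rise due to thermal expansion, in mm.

Layer 1 at 22 °C → α = 2.1×10⁻⁴ K⁻¹
Layer 2 at 14 °C → α = 1.6×10⁻⁴ K⁻¹
Layer 3 at 8.2 °C → α = 1.2×10⁻⁴ K⁻¹
Layer 4 at 1.7 °C → α = 0.71×10⁻⁴ K⁻¹
0–260 m: 260 × 2.1 × 2.1×10⁻⁴ = 0.11466 m
260–850 m: 0.95 × 1.6×10⁻⁴ × 590 = 0.08968 m
1.2×10⁻⁴ × 860 × 0.92 = 0.094944 m
Layer 4: 0.32 × 1300 × 0.71×10⁻⁴ = 0.029536 m
Δh = 0.11466 + 0.08968 + 0.094944 + 0.029536 = 0.32882 m

329 mm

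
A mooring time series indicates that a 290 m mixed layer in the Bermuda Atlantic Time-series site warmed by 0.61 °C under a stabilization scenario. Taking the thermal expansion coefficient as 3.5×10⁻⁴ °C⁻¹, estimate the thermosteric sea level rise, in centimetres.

Δh ≈ 6.19 cm

Δh = αΔT·H = 3.5×10⁻⁴ × 0.61 × 290 = 0.061915 m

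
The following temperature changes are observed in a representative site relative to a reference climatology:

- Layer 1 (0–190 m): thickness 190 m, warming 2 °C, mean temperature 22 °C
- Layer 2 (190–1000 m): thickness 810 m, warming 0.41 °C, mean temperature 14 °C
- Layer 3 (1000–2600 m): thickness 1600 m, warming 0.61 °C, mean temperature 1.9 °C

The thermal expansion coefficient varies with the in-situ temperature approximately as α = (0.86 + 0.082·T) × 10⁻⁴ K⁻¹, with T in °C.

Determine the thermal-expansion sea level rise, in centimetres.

27 cm

Layer 1: α = (0.86 + 0.082×22)×10⁻⁴ = 2.664×10⁻⁴ K⁻¹
Layer 2: α = (0.86 + 0.082×14)×10⁻⁴ = 2.008×10⁻⁴ K⁻¹
Layer 3: α = (0.86 + 0.082×1.9)×10⁻⁴ = 1.0158×10⁻⁴ K⁻¹
190 × 2.664×10⁻⁴ × 2 = 0.101232 m
190–1000 m: 2.008×10⁻⁴ × 810 × 0.41 = 0.06668568 m
1000–2600 m: 1600 × 0.61 × 1.0158×10⁻⁴ = 0.09914208 m
Δh = 0.101232 + 0.06668568 + 0.09914208 = 0.26705976 m ≈ 27 cm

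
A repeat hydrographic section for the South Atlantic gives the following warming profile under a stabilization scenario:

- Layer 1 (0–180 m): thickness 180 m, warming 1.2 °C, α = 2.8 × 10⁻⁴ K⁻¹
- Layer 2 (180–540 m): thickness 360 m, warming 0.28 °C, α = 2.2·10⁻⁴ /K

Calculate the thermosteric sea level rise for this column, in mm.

Δh = 82.7 mm

0–180 m: 2.8×10⁻⁴ × 1.2 × 180 = 0.06048 m
180–540 m: 0.28 × 360 × 2.2×10⁻⁴ = 0.022176 m
Δh = 0.06048 + 0.022176 = 0.082656 m ≈ 82.7 mm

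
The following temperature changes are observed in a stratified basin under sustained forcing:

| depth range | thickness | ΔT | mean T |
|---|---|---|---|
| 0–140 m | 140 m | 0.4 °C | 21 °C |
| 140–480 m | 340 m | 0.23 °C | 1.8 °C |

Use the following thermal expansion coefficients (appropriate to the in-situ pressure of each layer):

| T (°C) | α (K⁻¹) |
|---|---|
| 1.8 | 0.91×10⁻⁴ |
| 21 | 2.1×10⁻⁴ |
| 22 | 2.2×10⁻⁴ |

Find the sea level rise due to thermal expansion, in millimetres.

Layer 1 at 21 °C → α = 2.1×10⁻⁴ K⁻¹
Layer 2 at 1.8 °C → α = 0.91×10⁻⁴ K⁻¹
0.4 × 140 × 2.1×10⁻⁴ = 0.01176 m
Layer 2: 0.23 × 0.91×10⁻⁴ × 340 = 0.0071162 m
Δh = 0.01176 + 0.0071162 = 0.0188762 m ≈ 18.9 mm

about 18.9 mm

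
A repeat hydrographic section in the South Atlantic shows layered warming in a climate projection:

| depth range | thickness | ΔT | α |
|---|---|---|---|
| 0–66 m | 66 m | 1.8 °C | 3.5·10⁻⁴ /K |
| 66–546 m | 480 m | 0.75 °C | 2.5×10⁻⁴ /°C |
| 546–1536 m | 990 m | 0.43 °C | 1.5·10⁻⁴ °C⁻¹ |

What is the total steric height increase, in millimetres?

Δh = 195 mm

0–66 m: 3.5×10⁻⁴ × 66 × 1.8 = 0.04158 m
Layer 2: 0.75 × 2.5×10⁻⁴ × 480 = 0.09000 m
546–1536 m: 1.5×10⁻⁴ × 0.43 × 990 = 0.063855 m
Δh = 0.04158 + 0.09000 + 0.063855 = 0.195435 m ≈ 195 mm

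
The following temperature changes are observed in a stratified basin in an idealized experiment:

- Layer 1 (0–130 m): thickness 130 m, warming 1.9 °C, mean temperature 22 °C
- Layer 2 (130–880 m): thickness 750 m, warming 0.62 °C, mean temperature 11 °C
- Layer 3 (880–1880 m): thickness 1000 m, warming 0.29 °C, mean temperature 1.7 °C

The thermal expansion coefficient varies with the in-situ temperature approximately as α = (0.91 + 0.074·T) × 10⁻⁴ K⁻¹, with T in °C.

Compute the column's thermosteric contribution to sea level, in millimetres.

173 mm of thermosteric rise

Layer 1: α = (0.91 + 0.074×22)×10⁻⁴ = 2.538×10⁻⁴ K⁻¹
Layer 2: α = (0.91 + 0.074×11)×10⁻⁴ = 1.724×10⁻⁴ K⁻¹
Layer 3: α = (0.91 + 0.074×1.7)×10⁻⁴ = 1.0358×10⁻⁴ K⁻¹
0–130 m: 2.538×10⁻⁴ × 1.9 × 130 = 0.0626886 m
130–880 m: 1.724×10⁻⁴ × 0.62 × 750 = 0.080166 m
880–1880 m: 1000 × 1.0358×10⁻⁴ × 0.29 = 0.0300382 m
Δh = 0.0626886 + 0.080166 + 0.0300382 = 0.1728928 m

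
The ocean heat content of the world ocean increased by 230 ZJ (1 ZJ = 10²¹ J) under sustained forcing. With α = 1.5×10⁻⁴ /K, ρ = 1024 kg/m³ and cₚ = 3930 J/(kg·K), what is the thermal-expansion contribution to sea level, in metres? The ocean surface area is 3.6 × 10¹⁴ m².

Δh ≈ 0.0238 m

Per unit area: Q = 230×10²¹ / (3.6×10¹⁴) ≈ 6.389×10⁸ J/m²
Δh = αQ/(ρcₚ) = 1.5×10⁻⁴ × 6.389×10⁸ / (1024 × 3930) ≈ 0.023814 m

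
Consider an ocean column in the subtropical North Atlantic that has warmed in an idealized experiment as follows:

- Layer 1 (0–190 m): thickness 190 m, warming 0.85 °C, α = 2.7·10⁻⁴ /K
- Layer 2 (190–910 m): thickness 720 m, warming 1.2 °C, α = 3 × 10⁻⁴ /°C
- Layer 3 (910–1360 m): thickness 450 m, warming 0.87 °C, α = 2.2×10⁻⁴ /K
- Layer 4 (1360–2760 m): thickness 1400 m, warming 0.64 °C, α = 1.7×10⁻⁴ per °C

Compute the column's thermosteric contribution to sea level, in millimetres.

0–190 m: 0.85 × 190 × 2.7×10⁻⁴ = 0.043605 m
3×10⁻⁴ × 1.2 × 720 = 0.25920 m
450 × 0.87 × 2.2×10⁻⁴ = 0.08613 m
1.7×10⁻⁴ × 1400 × 0.64 = 0.15232 m
Δh = 0.043605 + 0.25920 + 0.08613 + 0.15232 = 0.541255 m

about 541 mm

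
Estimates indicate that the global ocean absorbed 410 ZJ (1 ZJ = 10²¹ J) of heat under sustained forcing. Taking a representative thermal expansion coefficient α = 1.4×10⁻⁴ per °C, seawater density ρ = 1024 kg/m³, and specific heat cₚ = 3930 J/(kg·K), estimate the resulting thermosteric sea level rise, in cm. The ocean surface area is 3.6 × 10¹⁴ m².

Per unit area: Q = 410×10²¹ / (3.6×10¹⁴) ≈ 1.139×10⁹ J/m²
Δh = αQ/(ρcₚ) = 1.4×10⁻⁴ × 1.139×10⁹ / (1024 × 3930) ≈ 0.039624 m

Δh = 3.96 cm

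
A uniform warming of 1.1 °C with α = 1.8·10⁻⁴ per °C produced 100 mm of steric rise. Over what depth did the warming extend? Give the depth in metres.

about 505 m

H = Δh/(αΔT) = 0.1 / (1.8×10⁻⁴ × 1.1) ≈ 505.1 m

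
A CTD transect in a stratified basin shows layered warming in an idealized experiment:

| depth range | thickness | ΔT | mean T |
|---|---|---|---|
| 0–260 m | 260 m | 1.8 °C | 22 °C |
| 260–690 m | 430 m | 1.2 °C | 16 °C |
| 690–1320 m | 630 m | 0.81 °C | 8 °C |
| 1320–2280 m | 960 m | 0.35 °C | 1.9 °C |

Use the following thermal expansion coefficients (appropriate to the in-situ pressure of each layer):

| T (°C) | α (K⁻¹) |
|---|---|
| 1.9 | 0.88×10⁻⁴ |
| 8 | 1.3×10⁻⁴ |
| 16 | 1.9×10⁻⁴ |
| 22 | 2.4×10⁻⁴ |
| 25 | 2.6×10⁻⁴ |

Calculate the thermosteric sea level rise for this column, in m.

Layer 1 at 22 °C → α = 2.4×10⁻⁴ K⁻¹
Layer 2 at 16 °C → α = 1.9×10⁻⁴ K⁻¹
Layer 3 at 8 °C → α = 1.3×10⁻⁴ K⁻¹
Layer 4 at 1.9 °C → α = 0.88×10⁻⁴ K⁻¹
0–260 m: 2.4×10⁻⁴ × 1.8 × 260 = 0.11232 m
Layer 2: 430 × 1.2 × 1.9×10⁻⁴ = 0.09804 m
Layer 3: 1.3×10⁻⁴ × 630 × 0.81 = 0.066339 m
0.35 × 960 × 0.88×10⁻⁴ = 0.029568 m
Δh = 0.11232 + 0.09804 + 0.066339 + 0.029568 = 0.306267 m

0.31 m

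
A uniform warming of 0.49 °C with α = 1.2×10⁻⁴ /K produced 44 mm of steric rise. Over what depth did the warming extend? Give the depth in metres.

750 m

H = Δh/(αΔT) = 0.044 / (1.2×10⁻⁴ × 0.49) ≈ 748.3 m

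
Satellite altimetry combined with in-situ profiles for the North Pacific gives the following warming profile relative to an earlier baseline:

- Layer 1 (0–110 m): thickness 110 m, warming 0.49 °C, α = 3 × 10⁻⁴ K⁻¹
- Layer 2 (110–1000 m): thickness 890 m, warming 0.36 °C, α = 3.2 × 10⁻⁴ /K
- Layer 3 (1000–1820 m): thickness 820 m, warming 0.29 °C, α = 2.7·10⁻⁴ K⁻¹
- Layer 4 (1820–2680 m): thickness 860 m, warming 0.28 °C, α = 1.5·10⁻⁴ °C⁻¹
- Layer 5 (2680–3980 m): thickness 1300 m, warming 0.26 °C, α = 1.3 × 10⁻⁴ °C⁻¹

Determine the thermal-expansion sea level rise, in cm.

110 × 0.49 × 3×10⁻⁴ = 0.01617 m
0.36 × 3.2×10⁻⁴ × 890 = 0.102528 m
Layer 3: 2.7×10⁻⁴ × 0.29 × 820 = 0.064206 m
0.28 × 1.5×10⁻⁴ × 860 = 0.03612 m
Layer 5: 0.26 × 1.3×10⁻⁴ × 1300 = 0.04394 m
Δh = 0.01617 + 0.102528 + 0.064206 + 0.03612 + 0.04394 = 0.262964 m

Δh ≈ 26.3 cm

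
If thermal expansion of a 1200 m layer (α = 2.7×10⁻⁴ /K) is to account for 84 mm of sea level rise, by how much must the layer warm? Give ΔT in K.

about 0.259 K

ΔT = Δh/(αH) = 0.084 / (2.7×10⁻⁴ × 1200) ≈ 0.2593 K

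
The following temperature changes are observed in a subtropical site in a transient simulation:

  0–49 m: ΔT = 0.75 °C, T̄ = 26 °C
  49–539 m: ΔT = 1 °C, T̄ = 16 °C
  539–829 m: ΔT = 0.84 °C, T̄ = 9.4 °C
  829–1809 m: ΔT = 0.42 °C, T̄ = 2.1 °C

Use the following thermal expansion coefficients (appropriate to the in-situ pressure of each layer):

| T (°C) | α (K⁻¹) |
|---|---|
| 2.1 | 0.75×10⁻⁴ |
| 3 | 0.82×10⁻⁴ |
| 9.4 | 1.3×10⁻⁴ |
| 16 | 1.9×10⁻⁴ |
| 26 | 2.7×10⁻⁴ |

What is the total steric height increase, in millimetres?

about 166 mm

Layer 1 at 26 °C → α = 2.7×10⁻⁴ K⁻¹
Layer 2 at 16 °C → α = 1.9×10⁻⁴ K⁻¹
Layer 3 at 9.4 °C → α = 1.3×10⁻⁴ K⁻¹
Layer 4 at 2.1 °C → α = 0.75×10⁻⁴ K⁻¹
0–49 m: 49 × 0.75 × 2.7×10⁻⁴ = 0.0099225 m
Layer 2: 1.9×10⁻⁴ × 1 × 490 = 0.09310 m
1.3×10⁻⁴ × 0.84 × 290 = 0.031668 m
0.75×10⁻⁴ × 0.42 × 980 = 0.03087 m
Δh = 0.0099225 + 0.09310 + 0.031668 + 0.03087 = 0.1655605 m ≈ 166 mm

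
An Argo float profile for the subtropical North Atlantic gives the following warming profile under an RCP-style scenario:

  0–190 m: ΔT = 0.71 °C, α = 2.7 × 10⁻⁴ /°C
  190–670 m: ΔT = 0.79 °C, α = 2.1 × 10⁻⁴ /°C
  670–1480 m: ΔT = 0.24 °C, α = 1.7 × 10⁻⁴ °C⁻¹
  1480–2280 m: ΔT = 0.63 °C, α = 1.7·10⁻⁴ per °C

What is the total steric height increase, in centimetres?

about 23 cm

2.7×10⁻⁴ × 190 × 0.71 = 0.036423 m
480 × 2.1×10⁻⁴ × 0.79 = 0.079632 m
0.24 × 810 × 1.7×10⁻⁴ = 0.033048 m
800 × 0.63 × 1.7×10⁻⁴ = 0.08568 m
Δh = 0.036423 + 0.079632 + 0.033048 + 0.08568 = 0.234783 m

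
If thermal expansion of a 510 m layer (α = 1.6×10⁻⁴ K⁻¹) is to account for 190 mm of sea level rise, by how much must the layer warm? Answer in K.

ΔT = Δh/(αH) = 0.19 / (1.6×10⁻⁴ × 510) ≈ 2.328 K

2.33 K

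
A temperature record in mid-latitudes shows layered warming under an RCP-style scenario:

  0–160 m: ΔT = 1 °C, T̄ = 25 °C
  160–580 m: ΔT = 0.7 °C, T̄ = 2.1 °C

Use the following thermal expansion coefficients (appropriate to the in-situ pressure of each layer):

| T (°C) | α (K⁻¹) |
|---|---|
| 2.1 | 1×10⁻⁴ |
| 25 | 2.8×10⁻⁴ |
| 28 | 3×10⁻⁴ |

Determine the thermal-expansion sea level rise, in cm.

7.4 cm

Layer 1 at 25 °C → α = 2.8×10⁻⁴ K⁻¹
Layer 2 at 2.1 °C → α = 1×10⁻⁴ K⁻¹
1 × 2.8×10⁻⁴ × 160 = 0.04480 m
160–580 m: 1×10⁻⁴ × 0.7 × 420 = 0.02940 m
Δh = 0.04480 + 0.02940 = 0.07420 m ≈ 7.4 cm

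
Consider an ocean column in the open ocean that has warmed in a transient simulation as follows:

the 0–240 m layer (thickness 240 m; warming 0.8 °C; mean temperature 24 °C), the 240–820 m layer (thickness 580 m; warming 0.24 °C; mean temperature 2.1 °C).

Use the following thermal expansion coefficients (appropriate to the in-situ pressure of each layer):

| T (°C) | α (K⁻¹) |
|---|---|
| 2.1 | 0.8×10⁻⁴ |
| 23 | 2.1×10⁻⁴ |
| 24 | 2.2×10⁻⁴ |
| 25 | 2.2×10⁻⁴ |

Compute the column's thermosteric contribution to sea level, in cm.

about 5.34 cm

Layer 1 at 24 °C → α = 2.2×10⁻⁴ K⁻¹
Layer 2 at 2.1 °C → α = 0.8×10⁻⁴ K⁻¹
240 × 2.2×10⁻⁴ × 0.8 = 0.04224 m
Layer 2: 0.24 × 0.8×10⁻⁴ × 580 = 0.011136 m
Δh = 0.04224 + 0.011136 = 0.053376 m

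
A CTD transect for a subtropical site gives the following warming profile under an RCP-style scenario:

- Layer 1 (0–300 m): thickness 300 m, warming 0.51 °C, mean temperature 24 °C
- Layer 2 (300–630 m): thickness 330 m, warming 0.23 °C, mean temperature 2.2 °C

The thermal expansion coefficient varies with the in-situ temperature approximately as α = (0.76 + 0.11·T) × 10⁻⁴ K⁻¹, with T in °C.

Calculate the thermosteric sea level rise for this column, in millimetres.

Layer 1: α = (0.76 + 0.11×24)×10⁻⁴ = 3.4×10⁻⁴ K⁻¹
Layer 2: α = (0.76 + 0.11×2.2)×10⁻⁴ = 1.002×10⁻⁴ K⁻¹
0–300 m: 3.4×10⁻⁴ × 300 × 0.51 = 0.05202 m
330 × 0.23 × 1.002×10⁻⁴ = 0.00760518 m
Δh = 0.05202 + 0.00760518 = 0.05962518 m

Δh ≈ 59.6 mm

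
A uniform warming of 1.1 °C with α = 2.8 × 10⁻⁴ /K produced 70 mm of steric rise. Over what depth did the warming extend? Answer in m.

H = Δh/(αΔT) = 0.07 / (2.8×10⁻⁴ × 1.1) ≈ 227.3 m

H ≈ 227 m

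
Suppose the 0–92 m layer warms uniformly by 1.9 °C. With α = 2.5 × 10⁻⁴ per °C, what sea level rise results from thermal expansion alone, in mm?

Δh = αΔT·H = 2.5×10⁻⁴ × 1.9 × 92 = 0.04370 m

about 44 mm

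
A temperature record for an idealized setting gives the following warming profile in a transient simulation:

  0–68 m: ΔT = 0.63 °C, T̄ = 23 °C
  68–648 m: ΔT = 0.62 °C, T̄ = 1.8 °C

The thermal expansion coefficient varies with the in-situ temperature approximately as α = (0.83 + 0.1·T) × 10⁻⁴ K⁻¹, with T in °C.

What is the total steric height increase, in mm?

about 49.7 mm

Layer 1: α = (0.83 + 0.1×23)×10⁻⁴ = 3.13×10⁻⁴ K⁻¹
Layer 2: α = (0.83 + 0.1×1.8)×10⁻⁴ = 1.01×10⁻⁴ K⁻¹
Layer 1: 3.13×10⁻⁴ × 0.63 × 68 = 0.01340892 m
68–648 m: 580 × 1.01×10⁻⁴ × 0.62 = 0.0363196 m
Δh = 0.01340892 + 0.0363196 = 0.04972852 m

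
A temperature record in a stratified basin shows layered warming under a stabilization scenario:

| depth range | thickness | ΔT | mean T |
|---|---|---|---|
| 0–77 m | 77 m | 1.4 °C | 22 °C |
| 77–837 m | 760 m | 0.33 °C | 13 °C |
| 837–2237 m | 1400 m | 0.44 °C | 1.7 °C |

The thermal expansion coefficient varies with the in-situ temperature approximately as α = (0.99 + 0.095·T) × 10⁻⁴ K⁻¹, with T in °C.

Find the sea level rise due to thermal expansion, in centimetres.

Layer 1: α = (0.99 + 0.095×22)×10⁻⁴ = 3.08×10⁻⁴ K⁻¹
Layer 2: α = (0.99 + 0.095×13)×10⁻⁴ = 2.225×10⁻⁴ K⁻¹
Layer 3: α = (0.99 + 0.095×1.7)×10⁻⁴ = 1.1515×10⁻⁴ K⁻¹
Layer 1: 1.4 × 77 × 3.08×10⁻⁴ = 0.0332024 m
77–837 m: 2.225×10⁻⁴ × 0.33 × 760 = 0.055803 m
1.1515×10⁻⁴ × 0.44 × 1400 = 0.0709324 m
Δh = 0.0332024 + 0.055803 + 0.0709324 = 0.1599378 m

Δh = 16.0 cm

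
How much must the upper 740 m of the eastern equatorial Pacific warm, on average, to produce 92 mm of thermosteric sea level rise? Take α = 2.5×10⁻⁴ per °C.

0.497 K

ΔT = Δh/(αH) = 0.092 / (2.5×10⁻⁴ × 740) ≈ 0.4973 K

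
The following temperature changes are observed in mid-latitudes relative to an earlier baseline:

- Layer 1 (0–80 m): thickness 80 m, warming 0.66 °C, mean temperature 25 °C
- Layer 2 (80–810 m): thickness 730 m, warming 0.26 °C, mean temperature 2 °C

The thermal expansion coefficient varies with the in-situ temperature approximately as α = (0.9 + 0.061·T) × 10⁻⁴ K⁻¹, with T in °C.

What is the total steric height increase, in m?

0.0322 m

Layer 1: α = (0.9 + 0.061×25)×10⁻⁴ = 2.425×10⁻⁴ K⁻¹
Layer 2: α = (0.9 + 0.061×2)×10⁻⁴ = 1.022×10⁻⁴ K⁻¹
0–80 m: 0.66 × 80 × 2.425×10⁻⁴ = 0.012804 m
80–810 m: 0.26 × 1.022×10⁻⁴ × 730 = 0.01939756 m
Δh = 0.012804 + 0.01939756 = 0.03220156 m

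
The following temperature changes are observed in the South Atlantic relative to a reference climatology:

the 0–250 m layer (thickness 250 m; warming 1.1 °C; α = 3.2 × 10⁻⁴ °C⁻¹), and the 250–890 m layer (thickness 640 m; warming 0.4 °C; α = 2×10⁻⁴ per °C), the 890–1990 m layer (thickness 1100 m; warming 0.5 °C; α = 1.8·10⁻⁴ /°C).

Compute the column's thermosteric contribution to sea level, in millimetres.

1.1 × 250 × 3.2×10⁻⁴ = 0.08800 m
Layer 2: 640 × 2×10⁻⁴ × 0.4 = 0.05120 m
0.5 × 1.8×10⁻⁴ × 1100 = 0.09900 m
Δh = 0.08800 + 0.05120 + 0.09900 = 0.23820 m

about 238 mm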